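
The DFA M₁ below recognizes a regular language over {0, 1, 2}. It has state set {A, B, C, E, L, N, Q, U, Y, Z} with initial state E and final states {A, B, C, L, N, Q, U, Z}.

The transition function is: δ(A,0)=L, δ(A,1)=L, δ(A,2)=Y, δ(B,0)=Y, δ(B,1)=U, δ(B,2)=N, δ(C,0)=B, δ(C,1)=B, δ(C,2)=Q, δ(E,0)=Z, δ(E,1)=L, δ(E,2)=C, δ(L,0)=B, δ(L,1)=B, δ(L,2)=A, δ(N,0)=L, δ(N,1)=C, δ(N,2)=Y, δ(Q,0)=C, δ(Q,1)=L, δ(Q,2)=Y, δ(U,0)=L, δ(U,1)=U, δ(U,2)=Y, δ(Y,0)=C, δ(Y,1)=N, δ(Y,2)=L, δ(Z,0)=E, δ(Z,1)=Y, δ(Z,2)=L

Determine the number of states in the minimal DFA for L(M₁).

7

All states are reachable from the start state.
Initial partition by acceptance: {A,B,C,L,N,Q,U,Z} | {E,Y}.
Split {A,B,C,L,N,Q,U,Z} by δ(·,0) → {A,C,L,N,Q,U} and {B,Z}.
On input 0, block {A,C,L,N,Q,U} splits into {A,N,Q,U} and {C,L}.
Split {A,N,Q,U} by δ(·,1) → {A,N,Q} and {U}.
Refine {E,Y} on symbol 0: members go to different blocks, giving {Y} and {E}.
Split {B,Z} by δ(·,0) → {Z} and {B}.
No further refinement is possible. Final partition (7 blocks): {A,N,Q} | {Y} | {Z} | {C,L} | {U} | {E} | {B}.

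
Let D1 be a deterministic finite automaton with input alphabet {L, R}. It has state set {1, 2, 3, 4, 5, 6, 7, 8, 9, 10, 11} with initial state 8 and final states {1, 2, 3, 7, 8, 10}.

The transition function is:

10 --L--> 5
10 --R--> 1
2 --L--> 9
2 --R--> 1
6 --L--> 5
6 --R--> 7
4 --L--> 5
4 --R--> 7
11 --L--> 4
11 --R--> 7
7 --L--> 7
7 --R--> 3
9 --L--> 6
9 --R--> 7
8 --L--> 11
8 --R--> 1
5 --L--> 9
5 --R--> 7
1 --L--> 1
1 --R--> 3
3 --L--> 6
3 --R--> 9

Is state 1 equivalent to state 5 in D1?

No

States {2,10} cannot be reached from the start state, so discard them.
Initial partition by acceptance: {1,3,7,8} | {4,5,6,9,11}.
Split {1,3,7,8} by δ(·,L) → {1,7} and {3,8}.
Split {3,8} by δ(·,R) → {3} and {8}.
Stable partition: {1,7} | {4,5,6,9,11} | {3} | {8} — 4 equivalence classes.
1 and 5 end up in different blocks, so they are distinguishable. For instance, the string 'ε' is accepted from only 1.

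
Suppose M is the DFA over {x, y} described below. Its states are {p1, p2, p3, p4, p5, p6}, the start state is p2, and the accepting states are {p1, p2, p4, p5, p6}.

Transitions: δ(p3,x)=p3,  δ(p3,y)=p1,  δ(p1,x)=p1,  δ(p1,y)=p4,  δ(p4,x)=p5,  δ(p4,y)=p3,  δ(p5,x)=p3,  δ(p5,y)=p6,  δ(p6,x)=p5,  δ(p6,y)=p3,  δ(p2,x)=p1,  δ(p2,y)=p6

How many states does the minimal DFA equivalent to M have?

Every state is reachable, so we keep all 6.
Start with accepting vs non-accepting: {p1,p2,p4,p5,p6} | {p3}.
Split {p1,p2,p4,p5,p6} by δ(·,x) → {p1,p2,p4,p6} and {p5}.
On input x, block {p1,p2,p4,p6} splits into {p1,p2} and {p4,p6}.
The partition is now stable with 4 blocks: {p1,p2} | {p3} | {p5} | {p4,p6}.

4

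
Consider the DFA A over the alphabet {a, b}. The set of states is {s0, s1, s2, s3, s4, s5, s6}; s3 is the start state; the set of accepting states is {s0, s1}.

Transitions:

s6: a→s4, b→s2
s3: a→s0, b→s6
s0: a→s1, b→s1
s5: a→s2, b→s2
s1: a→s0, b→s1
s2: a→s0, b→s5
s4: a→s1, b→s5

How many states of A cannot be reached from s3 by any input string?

0

A breadth-first search from the start state visits every state.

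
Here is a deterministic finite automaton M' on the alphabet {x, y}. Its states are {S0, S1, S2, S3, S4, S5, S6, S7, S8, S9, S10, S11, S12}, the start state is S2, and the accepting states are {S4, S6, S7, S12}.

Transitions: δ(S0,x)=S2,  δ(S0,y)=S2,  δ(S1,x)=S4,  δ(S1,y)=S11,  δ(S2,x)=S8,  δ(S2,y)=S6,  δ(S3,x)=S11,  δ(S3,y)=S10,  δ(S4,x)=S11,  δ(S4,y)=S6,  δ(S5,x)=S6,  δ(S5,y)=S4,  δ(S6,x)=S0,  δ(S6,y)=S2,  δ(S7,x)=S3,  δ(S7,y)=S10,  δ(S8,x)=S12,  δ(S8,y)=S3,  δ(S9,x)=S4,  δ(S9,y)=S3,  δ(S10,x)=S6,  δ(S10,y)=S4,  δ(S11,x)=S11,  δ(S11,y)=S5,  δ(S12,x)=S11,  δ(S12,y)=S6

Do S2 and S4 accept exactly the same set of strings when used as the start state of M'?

States {S1,S7,S9} cannot be reached from the start state, so discard them.
P0 = {S4,S6,S12} | {S0,S2,S3,S5,S8,S10,S11}.
On input y, block {S4,S6,S12} splits into {S4,S12} and {S6}.
Refine {S0,S2,S3,S5,S8,S10,S11} on symbol x: members go to different blocks, giving {S0,S2,S3,S11} and {S5,S10} and {S8}.
Split {S0,S2,S3,S11} by δ(·,x) → {S0,S3,S11} and {S2}.
Split {S0,S3,S11} by δ(·,x) → {S3,S11} and {S0}.
The partition is now stable with 7 blocks: {S4,S12} | {S3,S11} | {S6} | {S5,S10} | {S8} | {S2} | {S0}.
S2 and S4 end up in different blocks, so they are distinguishable. For instance, the string 'ε' is accepted from only S4.

No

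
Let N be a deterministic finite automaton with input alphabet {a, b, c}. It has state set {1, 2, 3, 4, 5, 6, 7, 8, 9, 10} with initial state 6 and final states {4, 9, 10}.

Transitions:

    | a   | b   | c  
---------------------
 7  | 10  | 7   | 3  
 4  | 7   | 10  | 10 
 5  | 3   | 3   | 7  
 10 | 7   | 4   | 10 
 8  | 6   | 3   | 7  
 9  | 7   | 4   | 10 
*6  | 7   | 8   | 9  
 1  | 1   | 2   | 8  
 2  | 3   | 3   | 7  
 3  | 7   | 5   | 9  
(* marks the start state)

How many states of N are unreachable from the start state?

Starting at 6 and following transitions, the reachable set is {3, 4, 5, 6, 7, 8, 9, 10}. That leaves 1, 2 unreachable — 2 in total.

2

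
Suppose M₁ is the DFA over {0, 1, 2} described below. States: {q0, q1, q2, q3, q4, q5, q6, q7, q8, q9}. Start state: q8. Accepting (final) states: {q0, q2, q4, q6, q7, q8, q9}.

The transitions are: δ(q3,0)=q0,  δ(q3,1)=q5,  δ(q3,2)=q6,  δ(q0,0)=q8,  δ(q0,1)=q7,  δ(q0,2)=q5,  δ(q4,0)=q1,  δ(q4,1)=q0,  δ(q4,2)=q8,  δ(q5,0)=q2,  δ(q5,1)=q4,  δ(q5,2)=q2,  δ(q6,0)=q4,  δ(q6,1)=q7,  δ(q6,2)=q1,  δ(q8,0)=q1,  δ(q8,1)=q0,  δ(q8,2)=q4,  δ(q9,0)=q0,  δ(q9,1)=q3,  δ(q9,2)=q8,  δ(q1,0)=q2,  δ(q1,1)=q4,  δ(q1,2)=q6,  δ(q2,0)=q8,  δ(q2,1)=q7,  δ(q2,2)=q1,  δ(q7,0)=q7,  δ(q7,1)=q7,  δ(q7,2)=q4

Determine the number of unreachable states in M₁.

Starting at q8 and following transitions, the reachable set is {q0, q1, q2, q4, q5, q6, q7, q8}. That leaves q3, q9 unreachable — 2 in total.

2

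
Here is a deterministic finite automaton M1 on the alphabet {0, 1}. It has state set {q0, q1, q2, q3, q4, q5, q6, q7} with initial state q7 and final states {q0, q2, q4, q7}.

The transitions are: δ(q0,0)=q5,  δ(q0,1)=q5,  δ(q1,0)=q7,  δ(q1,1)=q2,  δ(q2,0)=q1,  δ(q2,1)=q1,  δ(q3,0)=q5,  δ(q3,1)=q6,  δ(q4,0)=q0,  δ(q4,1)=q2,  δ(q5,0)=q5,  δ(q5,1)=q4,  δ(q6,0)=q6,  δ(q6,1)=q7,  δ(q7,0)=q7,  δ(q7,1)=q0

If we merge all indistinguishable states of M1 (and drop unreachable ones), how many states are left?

6

Reachable states from the start: {q0,q1,q2,q4,q5,q7}. Unreachable: {q3,q6} — drop them.
Initial partition by acceptance: {q0,q2,q4,q7} | {q1,q5}.
On input 0, block {q0,q2,q4,q7} splits into {q0,q2} and {q4,q7}.
Split {q1,q5} by δ(·,0) → {q1} and {q5}.
On input 0, block {q0,q2} splits into {q0} and {q2}.
Refine {q4,q7} on symbol 0: members go to different blocks, giving {q4} and {q7}.
No further refinement is possible. Final partition (6 blocks): {q0} | {q1} | {q4} | {q5} | {q2} | {q7}.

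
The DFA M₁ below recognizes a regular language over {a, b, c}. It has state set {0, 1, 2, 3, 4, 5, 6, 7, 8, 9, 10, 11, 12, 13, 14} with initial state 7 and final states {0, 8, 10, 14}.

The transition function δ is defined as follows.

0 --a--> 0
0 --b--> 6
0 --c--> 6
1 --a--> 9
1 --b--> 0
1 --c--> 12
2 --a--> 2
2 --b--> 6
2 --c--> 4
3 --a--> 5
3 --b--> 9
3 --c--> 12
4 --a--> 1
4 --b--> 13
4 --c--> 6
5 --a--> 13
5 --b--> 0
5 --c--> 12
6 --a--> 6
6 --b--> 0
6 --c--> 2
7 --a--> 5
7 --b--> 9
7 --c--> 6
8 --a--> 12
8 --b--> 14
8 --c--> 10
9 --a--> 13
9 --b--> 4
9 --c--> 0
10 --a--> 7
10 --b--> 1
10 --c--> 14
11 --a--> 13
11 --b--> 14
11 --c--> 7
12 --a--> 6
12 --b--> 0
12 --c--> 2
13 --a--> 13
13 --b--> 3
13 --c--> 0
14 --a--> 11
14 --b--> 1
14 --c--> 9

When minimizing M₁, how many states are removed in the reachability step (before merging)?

Starting at 7 and following transitions, the reachable set is {0, 1, 2, 3, 4, 5, 6, 7, 9, 12, 13}. That leaves 8, 10, 11, 14 unreachable — 4 in total.

4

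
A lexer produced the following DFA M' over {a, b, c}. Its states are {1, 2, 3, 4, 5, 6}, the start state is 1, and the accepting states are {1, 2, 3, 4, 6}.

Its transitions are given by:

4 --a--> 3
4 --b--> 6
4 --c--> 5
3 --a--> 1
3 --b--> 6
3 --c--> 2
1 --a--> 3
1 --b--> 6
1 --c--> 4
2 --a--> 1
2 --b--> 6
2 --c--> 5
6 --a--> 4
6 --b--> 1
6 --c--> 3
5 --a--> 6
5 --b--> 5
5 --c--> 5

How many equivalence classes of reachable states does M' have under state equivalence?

4

Start with accepting vs non-accepting: {1,2,3,4,6} | {5}.
Refine {1,2,3,4,6} on symbol c: members go to different blocks, giving {1,3,6} and {2,4}.
On input a, block {1,3,6} splits into {1,3} and {6}.
No further refinement is possible. Final partition (4 blocks): {1,3} | {5} | {2,4} | {6}.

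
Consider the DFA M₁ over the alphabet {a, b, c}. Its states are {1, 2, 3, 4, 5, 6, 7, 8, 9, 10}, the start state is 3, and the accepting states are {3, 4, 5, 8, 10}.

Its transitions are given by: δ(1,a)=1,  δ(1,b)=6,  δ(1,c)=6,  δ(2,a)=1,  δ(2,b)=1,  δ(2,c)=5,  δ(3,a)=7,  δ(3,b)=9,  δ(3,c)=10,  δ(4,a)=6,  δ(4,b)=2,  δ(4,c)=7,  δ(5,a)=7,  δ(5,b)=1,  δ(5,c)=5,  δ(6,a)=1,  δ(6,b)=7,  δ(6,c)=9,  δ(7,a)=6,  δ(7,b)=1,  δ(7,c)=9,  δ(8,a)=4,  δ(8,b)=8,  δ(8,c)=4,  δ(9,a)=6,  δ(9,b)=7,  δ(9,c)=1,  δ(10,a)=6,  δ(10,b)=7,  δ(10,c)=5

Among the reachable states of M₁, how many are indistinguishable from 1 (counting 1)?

Reachable states from the start: {1,3,5,6,7,9,10}. Unreachable: {2,4,8} — drop them.
Initial partition by acceptance: {3,5,10} | {1,6,7,9}.
Stable partition: {3,5,10} | {1,6,7,9} — 2 equivalence classes.
State 1 belongs to the block {1,6,7,9}, which has 4 states.

4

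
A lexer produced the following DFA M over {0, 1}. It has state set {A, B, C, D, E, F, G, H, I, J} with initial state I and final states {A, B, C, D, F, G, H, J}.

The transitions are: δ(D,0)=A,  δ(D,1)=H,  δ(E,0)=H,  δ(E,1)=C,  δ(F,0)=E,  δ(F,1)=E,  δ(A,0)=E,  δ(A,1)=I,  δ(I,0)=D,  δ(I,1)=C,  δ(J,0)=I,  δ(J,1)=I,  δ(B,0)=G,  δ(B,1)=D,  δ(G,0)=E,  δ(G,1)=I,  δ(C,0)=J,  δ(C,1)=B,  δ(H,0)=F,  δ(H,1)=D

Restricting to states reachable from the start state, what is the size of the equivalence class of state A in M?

4

All states are reachable from the start state.
Start with accepting vs non-accepting: {A,B,C,D,F,G,H,J} | {E,I}.
Split {A,B,C,D,F,G,H,J} by δ(·,0) → {A,F,G,J} and {B,C,D,H}.
Stable partition: {A,F,G,J} | {E,I} | {B,C,D,H} — 3 equivalence classes.
State A belongs to the block {A,F,G,J}, which has 4 states.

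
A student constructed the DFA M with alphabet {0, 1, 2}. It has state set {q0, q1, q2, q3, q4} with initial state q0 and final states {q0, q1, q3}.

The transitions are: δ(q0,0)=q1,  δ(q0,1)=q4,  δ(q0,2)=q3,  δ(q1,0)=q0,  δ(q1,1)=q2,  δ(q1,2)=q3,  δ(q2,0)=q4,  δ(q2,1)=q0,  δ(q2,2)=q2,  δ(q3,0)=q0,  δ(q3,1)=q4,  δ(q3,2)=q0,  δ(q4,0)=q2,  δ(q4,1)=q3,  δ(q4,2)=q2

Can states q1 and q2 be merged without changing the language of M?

Every state is reachable, so we keep all 5.
P0 = {q0,q1,q3} | {q2,q4}.
Stable partition: {q0,q1,q3} | {q2,q4} — 2 equivalence classes.
q1 and q2 end up in different blocks, so they are distinguishable. For instance, the string 'ε' is accepted from only q1.

No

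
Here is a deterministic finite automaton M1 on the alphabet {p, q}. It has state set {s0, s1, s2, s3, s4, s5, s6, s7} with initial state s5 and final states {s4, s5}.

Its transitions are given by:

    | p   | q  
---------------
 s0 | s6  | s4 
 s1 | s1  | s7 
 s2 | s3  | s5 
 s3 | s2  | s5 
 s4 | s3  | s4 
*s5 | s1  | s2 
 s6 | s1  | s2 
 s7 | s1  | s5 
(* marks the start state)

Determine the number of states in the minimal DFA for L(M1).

Reachable states from the start: {s1,s2,s3,s5,s7}. Unreachable: {s0,s4,s6} — drop them.
Initial partition by acceptance: {s5} | {s1,s2,s3,s7}.
Refine {s1,s2,s3,s7} on symbol q: members go to different blocks, giving {s2,s3,s7} and {s1}.
Split {s2,s3,s7} by δ(·,p) → {s2,s3} and {s7}.
The partition is now stable with 4 blocks: {s5} | {s2,s3} | {s1} | {s7}.

4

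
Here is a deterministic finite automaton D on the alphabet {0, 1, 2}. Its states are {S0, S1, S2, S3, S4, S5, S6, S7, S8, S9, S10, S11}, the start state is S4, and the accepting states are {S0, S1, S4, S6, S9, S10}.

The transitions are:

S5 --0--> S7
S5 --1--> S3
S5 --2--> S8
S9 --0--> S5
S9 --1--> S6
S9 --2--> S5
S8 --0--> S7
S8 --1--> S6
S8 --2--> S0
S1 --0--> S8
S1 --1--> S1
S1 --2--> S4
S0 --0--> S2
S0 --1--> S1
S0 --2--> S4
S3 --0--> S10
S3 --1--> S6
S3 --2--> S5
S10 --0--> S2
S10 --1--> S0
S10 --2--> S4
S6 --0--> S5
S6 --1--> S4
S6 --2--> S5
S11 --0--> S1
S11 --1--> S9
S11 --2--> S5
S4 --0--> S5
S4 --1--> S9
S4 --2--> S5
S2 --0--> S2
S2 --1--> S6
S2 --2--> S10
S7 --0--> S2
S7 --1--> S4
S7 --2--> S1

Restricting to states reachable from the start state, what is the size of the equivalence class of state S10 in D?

3

States {S11} cannot be reached from the start state, so discard them.
Start with accepting vs non-accepting: {S0,S1,S4,S6,S9,S10} | {S2,S3,S5,S7,S8}.
On input 2, block {S0,S1,S4,S6,S9,S10} splits into {S0,S1,S10} and {S4,S6,S9}.
On input 0, block {S2,S3,S5,S7,S8} splits into {S2,S5,S7,S8} and {S3}.
On input 1, block {S2,S5,S7,S8} splits into {S2,S7,S8} and {S5}.
No further refinement is possible. Final partition (5 blocks): {S0,S1,S10} | {S2,S7,S8} | {S4,S6,S9} | {S3} | {S5}.
State S10 belongs to the block {S0,S1,S10}, which has 3 states.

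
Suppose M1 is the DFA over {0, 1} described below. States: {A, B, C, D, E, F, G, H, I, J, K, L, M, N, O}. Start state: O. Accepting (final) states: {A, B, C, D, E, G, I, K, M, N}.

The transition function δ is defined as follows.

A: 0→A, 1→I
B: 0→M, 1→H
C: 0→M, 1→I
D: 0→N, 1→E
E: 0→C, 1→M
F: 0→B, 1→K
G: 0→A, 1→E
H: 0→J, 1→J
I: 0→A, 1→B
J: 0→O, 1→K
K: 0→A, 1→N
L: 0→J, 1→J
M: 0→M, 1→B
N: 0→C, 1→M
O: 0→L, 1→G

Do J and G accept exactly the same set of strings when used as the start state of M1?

States {D,F} cannot be reached from the start state, so discard them.
P0 = {A,B,C,E,G,I,K,M,N} | {H,J,L,O}.
Refine {A,B,C,E,G,I,K,M,N} on symbol 1: members go to different blocks, giving {A,C,E,G,I,K,M,N} and {B}.
Refine {A,C,E,G,I,K,M,N} on symbol 1: members go to different blocks, giving {A,C,E,G,K,N} and {I,M}.
Split {A,C,E,G,K,N} by δ(·,0) → {A,E,G,K,N} and {C}.
Split {A,E,G,K,N} by δ(·,0) → {A,G,K} and {E,N}.
Refine {A,G,K} on symbol 1: members go to different blocks, giving {G,K} and {A}.
Split {H,J,L,O} by δ(·,1) → {H,L} and {J,O}.
On input 0, block {I,M} splits into {I} and {M}.
On input 0, block {J,O} splits into {J} and {O}.
Stable partition: {G,K} | {H,L} | {B} | {I} | {C} | {E,N} | {A} | {J} | {M} | {O} — 10 equivalence classes.
J and G end up in different blocks, so they are distinguishable. For instance, the string 'ε' is accepted from only G.

No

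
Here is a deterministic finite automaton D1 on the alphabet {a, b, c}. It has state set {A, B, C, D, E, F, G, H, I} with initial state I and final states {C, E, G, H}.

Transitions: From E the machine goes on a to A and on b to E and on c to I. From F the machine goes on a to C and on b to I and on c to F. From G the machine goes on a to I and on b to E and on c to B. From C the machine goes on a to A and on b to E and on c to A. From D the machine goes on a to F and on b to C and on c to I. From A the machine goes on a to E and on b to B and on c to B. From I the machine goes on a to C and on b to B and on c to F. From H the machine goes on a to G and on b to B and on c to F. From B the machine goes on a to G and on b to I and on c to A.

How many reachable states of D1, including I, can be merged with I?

4

Reachable states from the start: {A,B,C,E,F,G,I}. Unreachable: {D,H} — drop them.
P0 = {C,E,G} | {A,B,F,I}.
Stable partition: {C,E,G} | {A,B,F,I} — 2 equivalence classes.
The equivalence class containing I is {A,B,F,I}, of size 4.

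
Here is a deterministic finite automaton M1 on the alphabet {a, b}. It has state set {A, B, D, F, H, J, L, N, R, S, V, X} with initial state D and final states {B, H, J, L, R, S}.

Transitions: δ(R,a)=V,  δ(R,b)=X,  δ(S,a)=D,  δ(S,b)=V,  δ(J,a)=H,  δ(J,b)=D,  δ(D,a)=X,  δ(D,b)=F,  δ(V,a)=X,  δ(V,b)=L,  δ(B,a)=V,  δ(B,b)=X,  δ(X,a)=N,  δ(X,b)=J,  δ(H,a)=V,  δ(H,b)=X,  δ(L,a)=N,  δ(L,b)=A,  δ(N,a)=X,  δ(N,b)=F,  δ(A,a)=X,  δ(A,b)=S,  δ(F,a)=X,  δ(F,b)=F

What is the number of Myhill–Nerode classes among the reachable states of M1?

Reachable states from the start: {A,D,F,H,J,L,N,S,V,X}. Unreachable: {B,R} — drop them.
Initial partition by acceptance: {H,J,L,S} | {A,D,F,N,V,X}.
Refine {H,J,L,S} on symbol a: members go to different blocks, giving {H,L,S} and {J}.
On input b, block {A,D,F,N,V,X} splits into {D,F,N} and {A,V} and {X}.
Refine {H,L,S} on symbol a: members go to different blocks, giving {L,S} and {H}.
Stable partition: {L,S} | {D,F,N} | {J} | {A,V} | {X} | {H} — 6 equivalence classes.

6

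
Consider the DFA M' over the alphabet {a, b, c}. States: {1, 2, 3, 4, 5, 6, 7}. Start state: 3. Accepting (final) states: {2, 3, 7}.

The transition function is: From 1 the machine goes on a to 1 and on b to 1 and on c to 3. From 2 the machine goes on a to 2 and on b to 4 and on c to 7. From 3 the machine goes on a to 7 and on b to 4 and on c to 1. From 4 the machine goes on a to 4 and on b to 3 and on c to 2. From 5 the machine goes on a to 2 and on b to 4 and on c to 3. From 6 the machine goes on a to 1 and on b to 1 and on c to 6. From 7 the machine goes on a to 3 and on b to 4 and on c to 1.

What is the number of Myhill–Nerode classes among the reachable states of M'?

4

Reachable states from the start: {1,2,3,4,7}. Unreachable: {5,6} — drop them.
Initial partition by acceptance: {2,3,7} | {1,4}.
Split {2,3,7} by δ(·,c) → {3,7} and {2}.
On input b, block {1,4} splits into {1} and {4}.
No further refinement is possible. Final partition (4 blocks): {3,7} | {1} | {2} | {4}.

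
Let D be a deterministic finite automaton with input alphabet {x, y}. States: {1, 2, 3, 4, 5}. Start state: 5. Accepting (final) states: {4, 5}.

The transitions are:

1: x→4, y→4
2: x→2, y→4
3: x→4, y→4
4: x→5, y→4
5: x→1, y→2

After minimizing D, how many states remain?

4

Reachable states from the start: {1,2,4,5}. Unreachable: {3} — drop them.
Start with accepting vs non-accepting: {4,5} | {1,2}.
Refine {4,5} on symbol x: members go to different blocks, giving {4} and {5}.
Refine {1,2} on symbol x: members go to different blocks, giving {1} and {2}.
No further refinement is possible. Final partition (4 blocks): {4} | {1} | {5} | {2}.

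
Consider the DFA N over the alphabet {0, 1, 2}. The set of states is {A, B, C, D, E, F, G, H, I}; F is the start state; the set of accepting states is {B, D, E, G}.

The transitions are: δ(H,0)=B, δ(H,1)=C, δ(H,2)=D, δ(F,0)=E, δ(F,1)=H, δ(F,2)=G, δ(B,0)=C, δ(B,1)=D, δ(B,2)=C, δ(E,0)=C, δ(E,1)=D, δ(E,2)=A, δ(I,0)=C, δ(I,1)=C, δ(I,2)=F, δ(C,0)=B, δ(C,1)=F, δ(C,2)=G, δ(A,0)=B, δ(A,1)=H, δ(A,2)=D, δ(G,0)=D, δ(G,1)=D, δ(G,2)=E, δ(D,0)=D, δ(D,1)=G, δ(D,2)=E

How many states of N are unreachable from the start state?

Starting at F and following transitions, the reachable set is {A, B, C, D, E, F, G, H}. That leaves I unreachable — 1 in total.

1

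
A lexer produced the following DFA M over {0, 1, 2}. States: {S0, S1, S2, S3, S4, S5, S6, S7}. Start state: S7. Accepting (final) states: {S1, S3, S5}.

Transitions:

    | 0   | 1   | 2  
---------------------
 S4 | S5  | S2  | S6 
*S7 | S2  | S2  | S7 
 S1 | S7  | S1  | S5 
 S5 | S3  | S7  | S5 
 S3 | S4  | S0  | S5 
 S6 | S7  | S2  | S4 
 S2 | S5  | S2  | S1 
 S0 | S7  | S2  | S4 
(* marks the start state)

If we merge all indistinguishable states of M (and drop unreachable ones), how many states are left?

All states are reachable from the start state.
P0 = {S1,S3,S5} | {S0,S2,S4,S6,S7}.
Split {S1,S3,S5} by δ(·,0) → {S1,S3} and {S5}.
On input 1, block {S1,S3} splits into {S1} and {S3}.
Split {S0,S2,S4,S6,S7} by δ(·,0) → {S0,S6,S7} and {S2,S4}.
Split {S0,S6,S7} by δ(·,0) → {S0,S6} and {S7}.
Split {S2,S4} by δ(·,2) → {S2} and {S4}.
No further refinement is possible. Final partition (7 blocks): {S1} | {S0,S6} | {S5} | {S3} | {S2} | {S7} | {S4}.

7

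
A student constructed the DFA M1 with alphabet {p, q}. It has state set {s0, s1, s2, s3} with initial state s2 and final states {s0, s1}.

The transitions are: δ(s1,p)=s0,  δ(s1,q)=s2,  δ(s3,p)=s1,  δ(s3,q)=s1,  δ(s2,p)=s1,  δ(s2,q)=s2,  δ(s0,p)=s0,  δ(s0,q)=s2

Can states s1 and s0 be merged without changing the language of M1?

Yes

Reachable states from the start: {s0,s1,s2}. Unreachable: {s3} — drop them.
P0 = {s0,s1} | {s2}.
The partition is now stable with 2 blocks: {s0,s1} | {s2}.
s1 and s0 lie in the same block of the stable partition, so they are equivalent — no string distinguishes them.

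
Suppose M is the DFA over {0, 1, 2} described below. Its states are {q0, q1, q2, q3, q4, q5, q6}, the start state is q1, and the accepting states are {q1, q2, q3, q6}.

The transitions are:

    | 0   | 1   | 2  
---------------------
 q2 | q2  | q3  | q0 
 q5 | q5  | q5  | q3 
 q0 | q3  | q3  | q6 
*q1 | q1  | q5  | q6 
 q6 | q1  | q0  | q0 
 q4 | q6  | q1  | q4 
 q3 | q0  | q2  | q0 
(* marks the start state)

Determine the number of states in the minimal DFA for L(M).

First remove the unreachable states {q4}; 6 states remain.
P0 = {q1,q2,q3,q6} | {q0,q5}.
Split {q1,q2,q3,q6} by δ(·,0) → {q1,q2,q6} and {q3}.
Refine {q1,q2,q6} on symbol 1: members go to different blocks, giving {q1,q6} and {q2}.
Split {q1,q6} by δ(·,2) → {q1} and {q6}.
Refine {q0,q5} on symbol 0: members go to different blocks, giving {q0} and {q5}.
No further refinement is possible. Final partition (6 blocks): {q1} | {q0} | {q3} | {q2} | {q6} | {q5}.

6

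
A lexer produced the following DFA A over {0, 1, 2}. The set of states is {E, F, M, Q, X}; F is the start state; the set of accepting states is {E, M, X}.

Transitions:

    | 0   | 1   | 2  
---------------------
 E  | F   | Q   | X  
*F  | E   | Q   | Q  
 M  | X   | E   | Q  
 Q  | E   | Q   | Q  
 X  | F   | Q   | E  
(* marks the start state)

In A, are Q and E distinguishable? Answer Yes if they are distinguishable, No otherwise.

Yes

Reachable states from the start: {E,F,Q,X}. Unreachable: {M} — drop them.
Start with accepting vs non-accepting: {E,X} | {F,Q}.
Stable partition: {E,X} | {F,Q} — 2 equivalence classes.
Q and E end up in different blocks, so they are distinguishable. For instance, the string 'ε' is accepted from only E.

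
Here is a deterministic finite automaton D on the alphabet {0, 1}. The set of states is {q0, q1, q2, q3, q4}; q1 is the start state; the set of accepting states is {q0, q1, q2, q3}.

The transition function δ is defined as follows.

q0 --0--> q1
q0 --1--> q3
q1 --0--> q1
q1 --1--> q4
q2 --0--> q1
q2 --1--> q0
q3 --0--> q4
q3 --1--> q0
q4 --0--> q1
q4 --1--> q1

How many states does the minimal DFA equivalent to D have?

First remove the unreachable states {q0,q2,q3}; 2 states remain.
Initial partition by acceptance: {q1} | {q4}.
Stable partition: {q1} | {q4} — 2 equivalence classes.

2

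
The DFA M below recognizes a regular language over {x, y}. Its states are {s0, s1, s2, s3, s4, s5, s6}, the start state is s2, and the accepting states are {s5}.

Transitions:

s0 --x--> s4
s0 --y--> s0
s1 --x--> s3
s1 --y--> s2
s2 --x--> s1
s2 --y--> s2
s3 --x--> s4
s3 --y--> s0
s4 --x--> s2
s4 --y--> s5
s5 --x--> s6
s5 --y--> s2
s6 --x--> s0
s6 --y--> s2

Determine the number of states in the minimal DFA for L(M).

5

All states are reachable from the start state.
P0 = {s5} | {s0,s1,s2,s3,s4,s6}.
Refine {s0,s1,s2,s3,s4,s6} on symbol y: members go to different blocks, giving {s0,s1,s2,s3,s6} and {s4}.
On input x, block {s0,s1,s2,s3,s6} splits into {s1,s2,s6} and {s0,s3}.
Refine {s1,s2,s6} on symbol x: members go to different blocks, giving {s1,s6} and {s2}.
No further refinement is possible. Final partition (5 blocks): {s5} | {s1,s6} | {s4} | {s0,s3} | {s2}.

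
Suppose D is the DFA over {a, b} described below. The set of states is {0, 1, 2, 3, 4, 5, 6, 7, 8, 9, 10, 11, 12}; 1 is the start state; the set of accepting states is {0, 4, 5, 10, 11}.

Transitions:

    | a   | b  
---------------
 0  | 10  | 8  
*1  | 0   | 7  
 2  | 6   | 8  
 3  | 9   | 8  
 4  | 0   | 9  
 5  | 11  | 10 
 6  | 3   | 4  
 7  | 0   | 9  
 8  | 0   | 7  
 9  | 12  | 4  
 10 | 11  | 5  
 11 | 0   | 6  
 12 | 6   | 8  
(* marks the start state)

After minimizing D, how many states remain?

First remove the unreachable states {2}; 12 states remain.
Start with accepting vs non-accepting: {0,4,5,10,11} | {1,3,6,7,8,9,12}.
Split {0,4,5,10,11} by δ(·,b) → {0,4,11} and {5,10}.
On input a, block {0,4,11} splits into {4,11} and {0}.
Split {1,3,6,7,8,9,12} by δ(·,a) → {3,6,9,12} and {1,7,8}.
Split {3,6,9,12} by δ(·,b) → {3,12} and {6,9}.
Refine {1,7,8} on symbol b: members go to different blocks, giving {1,8} and {7}.
No further refinement is possible. Final partition (7 blocks): {4,11} | {3,12} | {5,10} | {0} | {1,8} | {6,9} | {7}.

7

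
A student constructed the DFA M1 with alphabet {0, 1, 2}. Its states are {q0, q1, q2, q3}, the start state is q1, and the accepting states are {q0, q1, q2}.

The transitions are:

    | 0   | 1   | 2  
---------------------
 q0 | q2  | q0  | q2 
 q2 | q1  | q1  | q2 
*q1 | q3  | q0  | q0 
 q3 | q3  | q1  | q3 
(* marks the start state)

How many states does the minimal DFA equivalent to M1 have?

4

All states are reachable from the start state.
P0 = {q0,q1,q2} | {q3}.
Split {q0,q1,q2} by δ(·,0) → {q0,q2} and {q1}.
Split {q0,q2} by δ(·,0) → {q0} and {q2}.
The partition is now stable with 4 blocks: {q0} | {q3} | {q1} | {q2}.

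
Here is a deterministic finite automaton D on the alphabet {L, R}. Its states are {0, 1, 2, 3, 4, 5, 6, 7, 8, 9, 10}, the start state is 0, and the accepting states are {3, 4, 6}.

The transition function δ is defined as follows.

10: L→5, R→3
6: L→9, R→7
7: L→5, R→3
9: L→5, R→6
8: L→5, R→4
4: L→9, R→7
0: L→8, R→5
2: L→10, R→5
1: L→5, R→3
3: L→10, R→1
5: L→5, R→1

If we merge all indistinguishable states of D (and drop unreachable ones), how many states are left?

First remove the unreachable states {2}; 10 states remain.
Initial partition by acceptance: {3,4,6} | {0,1,5,7,8,9,10}.
On input R, block {0,1,5,7,8,9,10} splits into {1,7,8,9,10} and {0,5}.
Split {0,5} by δ(·,L) → {0} and {5}.
Stable partition: {3,4,6} | {1,7,8,9,10} | {0} | {5} — 4 equivalence classes.

4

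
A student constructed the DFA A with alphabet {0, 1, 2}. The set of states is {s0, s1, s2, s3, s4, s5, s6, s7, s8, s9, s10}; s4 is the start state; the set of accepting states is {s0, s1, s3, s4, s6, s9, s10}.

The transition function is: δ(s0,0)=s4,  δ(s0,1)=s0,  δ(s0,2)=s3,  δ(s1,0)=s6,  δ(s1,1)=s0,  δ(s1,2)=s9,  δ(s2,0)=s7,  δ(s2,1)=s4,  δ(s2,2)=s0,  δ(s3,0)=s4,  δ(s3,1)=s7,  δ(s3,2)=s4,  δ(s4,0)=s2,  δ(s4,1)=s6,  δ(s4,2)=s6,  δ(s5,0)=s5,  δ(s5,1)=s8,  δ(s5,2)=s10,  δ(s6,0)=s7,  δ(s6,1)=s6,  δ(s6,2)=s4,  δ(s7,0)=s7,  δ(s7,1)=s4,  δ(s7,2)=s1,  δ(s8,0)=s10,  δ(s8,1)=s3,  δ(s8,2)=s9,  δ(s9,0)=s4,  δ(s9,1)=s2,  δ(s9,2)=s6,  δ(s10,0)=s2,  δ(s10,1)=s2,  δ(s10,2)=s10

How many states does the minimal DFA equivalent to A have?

4

States {s5,s8,s10} cannot be reached from the start state, so discard them.
Initial partition by acceptance: {s0,s1,s3,s4,s6,s9} | {s2,s7}.
On input 0, block {s0,s1,s3,s4,s6,s9} splits into {s0,s1,s3,s9} and {s4,s6}.
Split {s0,s1,s3,s9} by δ(·,1) → {s0,s1} and {s3,s9}.
No further refinement is possible. Final partition (4 blocks): {s0,s1} | {s2,s7} | {s4,s6} | {s3,s9}.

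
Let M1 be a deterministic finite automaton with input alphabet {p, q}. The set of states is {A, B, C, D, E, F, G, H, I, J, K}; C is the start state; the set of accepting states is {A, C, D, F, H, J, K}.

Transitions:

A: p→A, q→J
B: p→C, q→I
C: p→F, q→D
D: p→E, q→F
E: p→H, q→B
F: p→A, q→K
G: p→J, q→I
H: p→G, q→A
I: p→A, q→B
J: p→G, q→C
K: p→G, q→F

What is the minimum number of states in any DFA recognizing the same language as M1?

All states are reachable from the start state.
Start with accepting vs non-accepting: {A,C,D,F,H,J,K} | {B,E,G,I}.
Refine {A,C,D,F,H,J,K} on symbol p: members go to different blocks, giving {D,H,J,K} and {A,C,F}.
On input p, block {B,E,G,I} splits into {B,I} and {E,G}.
No further refinement is possible. Final partition (4 blocks): {D,H,J,K} | {B,I} | {A,C,F} | {E,G}.

4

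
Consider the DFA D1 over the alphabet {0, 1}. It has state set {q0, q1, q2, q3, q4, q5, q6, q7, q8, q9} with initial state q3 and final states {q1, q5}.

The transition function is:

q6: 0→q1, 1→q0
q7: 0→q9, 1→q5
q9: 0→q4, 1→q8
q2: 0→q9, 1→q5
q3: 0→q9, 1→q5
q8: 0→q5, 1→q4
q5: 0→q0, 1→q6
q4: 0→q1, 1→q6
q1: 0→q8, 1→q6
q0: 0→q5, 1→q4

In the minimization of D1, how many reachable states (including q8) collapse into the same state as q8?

Reachable states from the start: {q0,q1,q3,q4,q5,q6,q8,q9}. Unreachable: {q2,q7} — drop them.
P0 = {q1,q5} | {q0,q3,q4,q6,q8,q9}.
On input 0, block {q0,q3,q4,q6,q8,q9} splits into {q0,q4,q6,q8} and {q3,q9}.
Split {q3,q9} by δ(·,0) → {q3} and {q9}.
The partition is now stable with 4 blocks: {q1,q5} | {q0,q4,q6,q8} | {q3} | {q9}.
The equivalence class containing q8 is {q0,q4,q6,q8}, of size 4.

4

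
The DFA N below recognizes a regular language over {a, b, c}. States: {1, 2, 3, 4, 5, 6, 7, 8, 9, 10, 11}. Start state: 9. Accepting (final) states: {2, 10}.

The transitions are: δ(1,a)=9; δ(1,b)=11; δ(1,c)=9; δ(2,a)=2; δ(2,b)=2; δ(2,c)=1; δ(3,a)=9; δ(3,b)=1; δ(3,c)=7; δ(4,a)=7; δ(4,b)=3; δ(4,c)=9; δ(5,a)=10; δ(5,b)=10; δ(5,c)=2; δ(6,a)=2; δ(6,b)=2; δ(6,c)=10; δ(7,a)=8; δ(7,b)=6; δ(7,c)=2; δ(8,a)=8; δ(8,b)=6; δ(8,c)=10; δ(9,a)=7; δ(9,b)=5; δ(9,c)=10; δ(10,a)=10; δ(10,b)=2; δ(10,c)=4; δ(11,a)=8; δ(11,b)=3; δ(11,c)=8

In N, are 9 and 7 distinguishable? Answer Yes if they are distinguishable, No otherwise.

Start with accepting vs non-accepting: {2,10} | {1,3,4,5,6,7,8,9,11}.
On input a, block {1,3,4,5,6,7,8,9,11} splits into {1,3,4,7,8,9,11} and {5,6}.
Refine {1,3,4,7,8,9,11} on symbol b: members go to different blocks, giving {1,3,4,11} and {7,8,9}.
The partition is now stable with 4 blocks: {2,10} | {1,3,4,11} | {5,6} | {7,8,9}.
9 and 7 lie in the same block of the stable partition, so they are equivalent — no string distinguishes them.

No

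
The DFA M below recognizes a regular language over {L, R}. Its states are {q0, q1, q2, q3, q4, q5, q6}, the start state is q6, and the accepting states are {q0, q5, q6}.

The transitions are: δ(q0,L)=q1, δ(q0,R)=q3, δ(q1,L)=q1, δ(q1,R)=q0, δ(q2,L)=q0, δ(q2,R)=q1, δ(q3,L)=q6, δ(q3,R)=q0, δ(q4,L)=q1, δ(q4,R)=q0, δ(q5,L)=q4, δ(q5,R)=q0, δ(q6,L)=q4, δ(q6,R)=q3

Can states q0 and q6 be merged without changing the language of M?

Yes

States {q2,q5} cannot be reached from the start state, so discard them.
P0 = {q0,q6} | {q1,q3,q4}.
Refine {q1,q3,q4} on symbol L: members go to different blocks, giving {q1,q4} and {q3}.
The partition is now stable with 3 blocks: {q0,q6} | {q1,q4} | {q3}.
q0 and q6 lie in the same block of the stable partition, so they are equivalent — no string distinguishes them.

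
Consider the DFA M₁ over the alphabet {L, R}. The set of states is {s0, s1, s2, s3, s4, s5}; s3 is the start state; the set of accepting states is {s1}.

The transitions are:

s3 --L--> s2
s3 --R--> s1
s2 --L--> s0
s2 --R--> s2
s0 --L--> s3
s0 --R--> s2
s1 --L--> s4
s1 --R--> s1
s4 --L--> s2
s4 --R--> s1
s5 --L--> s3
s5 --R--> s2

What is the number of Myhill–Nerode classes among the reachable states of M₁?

First remove the unreachable states {s5}; 5 states remain.
Start with accepting vs non-accepting: {s1} | {s0,s2,s3,s4}.
Split {s0,s2,s3,s4} by δ(·,R) → {s0,s2} and {s3,s4}.
Split {s0,s2} by δ(·,L) → {s0} and {s2}.
Stable partition: {s1} | {s0} | {s3,s4} | {s2} — 4 equivalence classes.

4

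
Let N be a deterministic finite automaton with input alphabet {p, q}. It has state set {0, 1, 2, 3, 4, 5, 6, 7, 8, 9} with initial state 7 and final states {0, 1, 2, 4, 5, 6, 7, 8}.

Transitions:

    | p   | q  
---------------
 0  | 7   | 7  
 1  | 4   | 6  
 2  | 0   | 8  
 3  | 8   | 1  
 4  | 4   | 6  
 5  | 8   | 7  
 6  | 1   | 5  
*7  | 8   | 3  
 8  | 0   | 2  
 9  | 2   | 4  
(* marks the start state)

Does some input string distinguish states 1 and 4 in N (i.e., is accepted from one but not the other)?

No

First remove the unreachable states {9}; 9 states remain.
Initial partition by acceptance: {0,1,2,4,5,6,7,8} | {3}.
On input q, block {0,1,2,4,5,6,7,8} splits into {0,1,2,4,5,6,8} and {7}.
Split {0,1,2,4,5,6,8} by δ(·,p) → {1,2,4,5,6,8} and {0}.
Refine {1,2,4,5,6,8} on symbol p: members go to different blocks, giving {1,4,5,6} and {2,8}.
On input p, block {1,4,5,6} splits into {1,4,6} and {5}.
Split {1,4,6} by δ(·,q) → {1,4} and {6}.
Stable partition: {1,4} | {3} | {7} | {0} | {2,8} | {5} | {6} — 7 equivalence classes.
1 and 4 lie in the same block of the stable partition, so they are equivalent — no string distinguishes them.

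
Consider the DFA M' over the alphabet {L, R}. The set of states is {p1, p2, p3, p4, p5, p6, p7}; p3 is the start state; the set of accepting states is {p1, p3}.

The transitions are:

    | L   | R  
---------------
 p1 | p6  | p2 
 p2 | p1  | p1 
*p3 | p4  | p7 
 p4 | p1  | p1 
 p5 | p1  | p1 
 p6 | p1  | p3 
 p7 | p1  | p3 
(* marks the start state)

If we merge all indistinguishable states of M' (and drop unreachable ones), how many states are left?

States {p5} cannot be reached from the start state, so discard them.
Start with accepting vs non-accepting: {p1,p3} | {p2,p4,p6,p7}.
The partition is now stable with 2 blocks: {p1,p3} | {p2,p4,p6,p7}.

2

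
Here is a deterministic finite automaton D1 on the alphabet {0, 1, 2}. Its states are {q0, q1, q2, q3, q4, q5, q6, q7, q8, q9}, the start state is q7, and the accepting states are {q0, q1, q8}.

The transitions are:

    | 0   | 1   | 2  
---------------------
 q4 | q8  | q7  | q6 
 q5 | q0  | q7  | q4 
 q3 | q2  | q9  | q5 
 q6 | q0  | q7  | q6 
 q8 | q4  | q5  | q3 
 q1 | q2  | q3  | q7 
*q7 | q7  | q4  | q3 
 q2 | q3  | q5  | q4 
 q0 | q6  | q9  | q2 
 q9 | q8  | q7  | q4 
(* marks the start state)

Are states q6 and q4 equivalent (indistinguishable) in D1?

Yes

Reachable states from the start: {q0,q2,q3,q4,q5,q6,q7,q8,q9}. Unreachable: {q1} — drop them.
P0 = {q0,q8} | {q2,q3,q4,q5,q6,q7,q9}.
Refine {q2,q3,q4,q5,q6,q7,q9} on symbol 0: members go to different blocks, giving {q4,q5,q6,q9} and {q2,q3,q7}.
Split {q2,q3,q7} by δ(·,2) → {q2,q3} and {q7}.
Stable partition: {q0,q8} | {q4,q5,q6,q9} | {q2,q3} | {q7} — 4 equivalence classes.
q6 and q4 lie in the same block of the stable partition, so they are equivalent — no string distinguishes them.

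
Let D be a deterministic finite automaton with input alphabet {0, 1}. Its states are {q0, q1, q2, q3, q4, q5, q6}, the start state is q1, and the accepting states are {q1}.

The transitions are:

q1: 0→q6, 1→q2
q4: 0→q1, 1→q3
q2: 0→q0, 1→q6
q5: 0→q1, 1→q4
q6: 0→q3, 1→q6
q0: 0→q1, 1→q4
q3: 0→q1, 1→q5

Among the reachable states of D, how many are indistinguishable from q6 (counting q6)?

Every state is reachable, so we keep all 7.
Initial partition by acceptance: {q1} | {q0,q2,q3,q4,q5,q6}.
On input 0, block {q0,q2,q3,q4,q5,q6} splits into {q0,q3,q4,q5} and {q2,q6}.
No further refinement is possible. Final partition (3 blocks): {q1} | {q0,q3,q4,q5} | {q2,q6}.
State q6 belongs to the block {q2,q6}, which has 2 states.

2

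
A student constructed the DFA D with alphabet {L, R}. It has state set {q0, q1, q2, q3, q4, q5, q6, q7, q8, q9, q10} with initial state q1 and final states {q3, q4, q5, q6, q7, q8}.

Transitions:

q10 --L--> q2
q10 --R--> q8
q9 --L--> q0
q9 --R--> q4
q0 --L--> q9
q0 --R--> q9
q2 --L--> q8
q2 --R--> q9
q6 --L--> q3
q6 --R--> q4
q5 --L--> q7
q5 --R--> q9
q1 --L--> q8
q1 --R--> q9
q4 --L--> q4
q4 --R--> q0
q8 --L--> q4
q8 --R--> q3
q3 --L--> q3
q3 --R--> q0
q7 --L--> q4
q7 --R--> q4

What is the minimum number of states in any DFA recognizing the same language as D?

First remove the unreachable states {q2,q5,q6,q7,q10}; 6 states remain.
Start with accepting vs non-accepting: {q3,q4,q8} | {q0,q1,q9}.
Refine {q3,q4,q8} on symbol R: members go to different blocks, giving {q3,q4} and {q8}.
Refine {q0,q1,q9} on symbol L: members go to different blocks, giving {q0,q9} and {q1}.
Split {q0,q9} by δ(·,R) → {q0} and {q9}.
No further refinement is possible. Final partition (5 blocks): {q3,q4} | {q0} | {q8} | {q1} | {q9}.

5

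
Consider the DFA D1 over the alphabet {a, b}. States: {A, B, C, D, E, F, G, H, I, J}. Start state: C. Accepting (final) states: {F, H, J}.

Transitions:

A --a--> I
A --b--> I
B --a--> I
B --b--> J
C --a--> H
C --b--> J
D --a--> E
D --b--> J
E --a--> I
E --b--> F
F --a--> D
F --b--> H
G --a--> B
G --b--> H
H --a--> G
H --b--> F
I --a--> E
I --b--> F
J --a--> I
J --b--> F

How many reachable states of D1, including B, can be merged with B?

States {A} cannot be reached from the start state, so discard them.
Initial partition by acceptance: {F,H,J} | {B,C,D,E,G,I}.
Split {B,C,D,E,G,I} by δ(·,a) → {B,D,E,G,I} and {C}.
Stable partition: {F,H,J} | {B,D,E,G,I} | {C} — 3 equivalence classes.
State B belongs to the block {B,D,E,G,I}, which has 5 states.

5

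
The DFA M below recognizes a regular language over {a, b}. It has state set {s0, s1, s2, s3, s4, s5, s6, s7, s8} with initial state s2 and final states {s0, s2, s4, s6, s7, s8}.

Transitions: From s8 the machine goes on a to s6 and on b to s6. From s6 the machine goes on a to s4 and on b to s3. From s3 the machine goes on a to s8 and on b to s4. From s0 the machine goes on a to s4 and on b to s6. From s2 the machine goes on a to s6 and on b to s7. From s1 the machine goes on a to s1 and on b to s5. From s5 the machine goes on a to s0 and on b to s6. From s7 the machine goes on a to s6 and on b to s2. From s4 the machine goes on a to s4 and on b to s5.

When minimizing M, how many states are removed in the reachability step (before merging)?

1

No path from s2 leads to s1; the other 8 states are all reachable.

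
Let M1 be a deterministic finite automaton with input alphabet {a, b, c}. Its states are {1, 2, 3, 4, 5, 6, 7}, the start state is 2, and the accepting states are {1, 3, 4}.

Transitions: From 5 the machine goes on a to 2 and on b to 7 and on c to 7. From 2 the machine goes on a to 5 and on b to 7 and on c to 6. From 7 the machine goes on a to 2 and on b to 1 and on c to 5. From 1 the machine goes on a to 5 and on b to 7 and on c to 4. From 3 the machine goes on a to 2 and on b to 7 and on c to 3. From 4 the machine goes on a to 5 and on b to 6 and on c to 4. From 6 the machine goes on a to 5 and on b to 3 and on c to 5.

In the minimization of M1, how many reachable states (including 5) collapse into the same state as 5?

P0 = {1,3,4} | {2,5,6,7}.
Split {2,5,6,7} by δ(·,b) → {2,5} and {6,7}.
Stable partition: {1,3,4} | {2,5} | {6,7} — 3 equivalence classes.
The equivalence class containing 5 is {2,5}, of size 2.

2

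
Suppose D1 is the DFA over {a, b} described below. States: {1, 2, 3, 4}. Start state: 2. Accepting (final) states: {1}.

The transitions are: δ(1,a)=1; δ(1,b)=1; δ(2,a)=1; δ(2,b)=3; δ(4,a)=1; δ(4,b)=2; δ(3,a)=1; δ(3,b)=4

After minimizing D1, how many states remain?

2

P0 = {1} | {2,3,4}.
Stable partition: {1} | {2,3,4} — 2 equivalence classes.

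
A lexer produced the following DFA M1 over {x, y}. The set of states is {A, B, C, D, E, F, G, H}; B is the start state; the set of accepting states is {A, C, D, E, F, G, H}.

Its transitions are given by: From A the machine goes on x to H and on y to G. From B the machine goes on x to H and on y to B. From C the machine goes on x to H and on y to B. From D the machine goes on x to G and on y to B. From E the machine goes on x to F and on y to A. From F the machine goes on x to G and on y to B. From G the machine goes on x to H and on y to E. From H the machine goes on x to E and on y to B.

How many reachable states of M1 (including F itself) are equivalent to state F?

First remove the unreachable states {C,D}; 6 states remain.
Initial partition by acceptance: {A,E,F,G,H} | {B}.
On input y, block {A,E,F,G,H} splits into {A,E,G} and {F,H}.
The partition is now stable with 3 blocks: {A,E,G} | {B} | {F,H}.
State F belongs to the block {F,H}, which has 2 states.

2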